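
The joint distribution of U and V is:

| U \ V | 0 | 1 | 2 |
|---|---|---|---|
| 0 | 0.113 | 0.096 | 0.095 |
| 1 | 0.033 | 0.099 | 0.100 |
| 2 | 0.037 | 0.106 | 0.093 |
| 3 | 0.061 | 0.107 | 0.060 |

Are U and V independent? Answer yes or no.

P(U=0) = 0.304 and P(V=0) = 0.244, so their product is 0.07418, but P(U=0, V=0) = 0.113. Since these differ, U and V are not independent.

no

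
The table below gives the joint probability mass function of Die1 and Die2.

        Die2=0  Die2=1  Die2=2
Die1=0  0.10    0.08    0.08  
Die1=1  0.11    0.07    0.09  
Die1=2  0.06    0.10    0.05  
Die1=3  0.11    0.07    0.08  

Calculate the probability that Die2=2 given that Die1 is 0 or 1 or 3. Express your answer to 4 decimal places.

P(Die1=0) = 0.10 + 0.08 + 0.08 = 0.26.
P(Die1=1) = 0.11 + 0.07 + 0.09 = 0.27.
P(Die1=3) = 0.11 + 0.07 + 0.08 = 0.26.
P(Die1 ∈ {0, 1, 3}) = 0.26 + 0.27 + 0.26 = 0.79; P(Die2=2, Die1 ∈ {0, 1, 3}) = 0.08 + 0.09 + 0.08 = 0.25.
P(Die2=2 | Die1 ∈ {0, 1, 3}) = 0.25/0.79 = 0.3165.

0.3165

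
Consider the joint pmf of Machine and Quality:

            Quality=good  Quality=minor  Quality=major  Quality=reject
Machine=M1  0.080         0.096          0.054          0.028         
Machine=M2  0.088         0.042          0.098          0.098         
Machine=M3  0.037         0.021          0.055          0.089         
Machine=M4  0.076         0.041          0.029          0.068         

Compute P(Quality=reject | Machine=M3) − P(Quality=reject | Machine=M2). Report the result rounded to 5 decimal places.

P(Machine=M3) = 0.037 + 0.021 + 0.055 + 0.089 = 0.202; P(Quality=reject | Machine=M3) = 0.089/0.202 = 0.440594.
P(Machine=M2) = 0.088 + 0.042 + 0.098 + 0.098 = 0.326; P(Quality=reject | Machine=M2) = 0.098/0.326 = 0.300613.
Difference = 0.13998.

0.13998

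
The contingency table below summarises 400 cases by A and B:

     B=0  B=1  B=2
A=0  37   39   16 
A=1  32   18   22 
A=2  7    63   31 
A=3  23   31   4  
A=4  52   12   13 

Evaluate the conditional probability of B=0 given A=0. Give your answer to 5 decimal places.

0.40217

Total with A=0: 37 + 39 + 16 = 92.
P(B=0 | A=0) = 37/92 = 0.40217.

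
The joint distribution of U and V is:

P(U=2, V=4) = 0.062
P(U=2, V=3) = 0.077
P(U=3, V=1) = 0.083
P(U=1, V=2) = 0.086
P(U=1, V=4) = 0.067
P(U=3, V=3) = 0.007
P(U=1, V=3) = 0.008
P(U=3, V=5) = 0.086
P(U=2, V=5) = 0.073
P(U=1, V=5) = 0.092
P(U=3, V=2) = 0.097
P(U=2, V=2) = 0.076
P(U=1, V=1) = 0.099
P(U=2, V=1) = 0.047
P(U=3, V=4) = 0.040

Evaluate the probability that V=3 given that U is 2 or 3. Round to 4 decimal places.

P(U=2) = 0.047 + 0.076 + 0.077 + 0.062 + 0.073 = 0.335.
P(U=3) = 0.083 + 0.097 + 0.007 + 0.040 + 0.086 = 0.313.
P(U ∈ {2, 3}) = 0.335 + 0.313 = 0.648; P(V=3, U ∈ {2, 3}) = 0.077 + 0.007 = 0.084.
P(V=3 | U ∈ {2, 3}) = 0.084/0.648 = 0.1296.

0.1296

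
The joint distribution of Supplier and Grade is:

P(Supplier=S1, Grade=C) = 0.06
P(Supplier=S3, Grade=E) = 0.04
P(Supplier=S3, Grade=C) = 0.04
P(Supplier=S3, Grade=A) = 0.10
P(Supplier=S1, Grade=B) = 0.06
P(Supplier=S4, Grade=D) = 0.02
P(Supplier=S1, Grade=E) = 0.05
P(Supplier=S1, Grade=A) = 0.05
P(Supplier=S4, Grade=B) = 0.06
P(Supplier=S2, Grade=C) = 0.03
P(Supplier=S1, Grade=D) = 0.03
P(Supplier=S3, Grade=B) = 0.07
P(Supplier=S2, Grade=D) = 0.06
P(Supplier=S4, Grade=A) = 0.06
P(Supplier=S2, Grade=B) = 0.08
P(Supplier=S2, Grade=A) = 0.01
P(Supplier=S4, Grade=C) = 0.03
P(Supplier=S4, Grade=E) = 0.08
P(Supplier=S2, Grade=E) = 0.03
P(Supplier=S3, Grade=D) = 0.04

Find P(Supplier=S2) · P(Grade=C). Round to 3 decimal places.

P(Supplier=S2) = 0.01 + 0.08 + 0.03 + 0.06 + 0.03 = 0.21.
P(Grade=C) = 0.06 + 0.03 + 0.04 + 0.03 = 0.16.
Product: 0.21 × 0.16 = 0.034.

0.034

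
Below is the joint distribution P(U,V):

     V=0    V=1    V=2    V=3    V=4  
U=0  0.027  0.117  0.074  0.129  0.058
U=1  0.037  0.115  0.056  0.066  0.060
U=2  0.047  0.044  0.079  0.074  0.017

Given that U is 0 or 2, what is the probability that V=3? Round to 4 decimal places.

0.3048

P(U=0) = 0.027 + 0.117 + 0.074 + 0.129 + 0.058 = 0.405.
P(U=2) = 0.047 + 0.044 + 0.079 + 0.074 + 0.017 = 0.261.
P(U ∈ {0, 2}) = 0.405 + 0.261 = 0.666; P(V=3, U ∈ {0, 2}) = 0.129 + 0.074 = 0.203.
P(V=3 | U ∈ {0, 2}) = 0.203/0.666 = 0.3048.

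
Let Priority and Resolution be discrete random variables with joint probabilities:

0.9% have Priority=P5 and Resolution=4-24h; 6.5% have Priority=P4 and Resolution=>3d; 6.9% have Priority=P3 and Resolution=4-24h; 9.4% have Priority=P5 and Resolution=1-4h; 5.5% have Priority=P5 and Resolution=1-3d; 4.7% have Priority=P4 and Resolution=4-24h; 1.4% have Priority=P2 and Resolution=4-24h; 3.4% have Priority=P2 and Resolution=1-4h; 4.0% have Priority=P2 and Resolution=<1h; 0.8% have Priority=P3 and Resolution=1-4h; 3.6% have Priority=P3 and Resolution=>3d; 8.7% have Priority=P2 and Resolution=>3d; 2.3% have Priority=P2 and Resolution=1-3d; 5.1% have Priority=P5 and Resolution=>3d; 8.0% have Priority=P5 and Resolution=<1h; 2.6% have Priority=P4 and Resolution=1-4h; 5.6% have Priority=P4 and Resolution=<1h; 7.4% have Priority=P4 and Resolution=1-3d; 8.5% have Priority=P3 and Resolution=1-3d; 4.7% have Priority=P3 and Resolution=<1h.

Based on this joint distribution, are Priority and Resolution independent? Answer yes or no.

P(Priority=P5) = 0.289 and P(Resolution=1-4h) = 0.162, so their product is 0.04682, but P(Priority=P5, Resolution=1-4h) = 0.094. Since these differ, Priority and Resolution are not independent.

no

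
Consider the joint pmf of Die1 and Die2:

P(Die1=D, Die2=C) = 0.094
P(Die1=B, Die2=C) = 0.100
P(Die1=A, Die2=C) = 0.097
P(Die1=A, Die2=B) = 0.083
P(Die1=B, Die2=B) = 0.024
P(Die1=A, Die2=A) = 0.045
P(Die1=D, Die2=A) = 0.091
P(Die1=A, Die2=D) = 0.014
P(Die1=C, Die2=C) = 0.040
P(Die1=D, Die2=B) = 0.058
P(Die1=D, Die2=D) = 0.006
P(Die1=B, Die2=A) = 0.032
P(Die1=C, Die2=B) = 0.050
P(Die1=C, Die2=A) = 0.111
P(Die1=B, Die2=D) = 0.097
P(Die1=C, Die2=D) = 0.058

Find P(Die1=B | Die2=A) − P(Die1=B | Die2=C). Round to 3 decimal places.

P(Die2=A) = 0.045 + 0.032 + 0.111 + 0.091 = 0.279; P(Die1=B | Die2=A) = 0.032/0.279 = 0.1147.
P(Die2=C) = 0.097 + 0.100 + 0.040 + 0.094 = 0.331; P(Die1=B | Die2=C) = 0.100/0.331 = 0.3021.
Difference = -0.187.

-0.187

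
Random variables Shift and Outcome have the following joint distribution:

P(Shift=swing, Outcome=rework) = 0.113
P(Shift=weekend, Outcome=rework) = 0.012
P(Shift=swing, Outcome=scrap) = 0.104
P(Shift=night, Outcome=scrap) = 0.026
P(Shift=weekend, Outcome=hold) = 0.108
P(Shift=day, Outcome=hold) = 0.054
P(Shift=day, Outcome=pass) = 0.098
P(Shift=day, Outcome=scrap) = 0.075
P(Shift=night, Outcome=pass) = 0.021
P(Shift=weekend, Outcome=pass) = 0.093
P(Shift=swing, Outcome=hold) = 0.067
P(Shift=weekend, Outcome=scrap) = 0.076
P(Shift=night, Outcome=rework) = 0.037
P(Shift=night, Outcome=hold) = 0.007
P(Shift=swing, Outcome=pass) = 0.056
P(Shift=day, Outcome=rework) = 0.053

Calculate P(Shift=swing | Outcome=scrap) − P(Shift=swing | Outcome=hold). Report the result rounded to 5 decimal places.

0.08621

P(Outcome=scrap) = 0.075 + 0.104 + 0.026 + 0.076 = 0.281; P(Shift=swing | Outcome=scrap) = 0.104/0.281 = 0.370107.
P(Outcome=hold) = 0.054 + 0.067 + 0.007 + 0.108 = 0.236; P(Shift=swing | Outcome=hold) = 0.067/0.236 = 0.283898.
Difference = 0.08621.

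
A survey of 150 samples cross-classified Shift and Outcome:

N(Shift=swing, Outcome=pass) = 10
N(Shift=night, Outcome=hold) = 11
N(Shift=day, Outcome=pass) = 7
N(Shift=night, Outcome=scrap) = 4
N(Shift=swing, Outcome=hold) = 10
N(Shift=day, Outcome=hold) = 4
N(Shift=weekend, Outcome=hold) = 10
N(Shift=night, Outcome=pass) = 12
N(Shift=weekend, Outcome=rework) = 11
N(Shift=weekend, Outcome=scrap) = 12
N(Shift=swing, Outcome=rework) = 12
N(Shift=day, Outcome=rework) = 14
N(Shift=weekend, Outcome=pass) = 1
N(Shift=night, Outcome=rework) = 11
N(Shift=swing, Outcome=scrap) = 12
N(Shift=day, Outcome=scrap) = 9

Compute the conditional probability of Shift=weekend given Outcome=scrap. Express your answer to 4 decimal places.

Total with Outcome=scrap: 9 + 12 + 4 + 12 = 37.
P(Shift=weekend | Outcome=scrap) = 12/37 = 0.3243.

0.3243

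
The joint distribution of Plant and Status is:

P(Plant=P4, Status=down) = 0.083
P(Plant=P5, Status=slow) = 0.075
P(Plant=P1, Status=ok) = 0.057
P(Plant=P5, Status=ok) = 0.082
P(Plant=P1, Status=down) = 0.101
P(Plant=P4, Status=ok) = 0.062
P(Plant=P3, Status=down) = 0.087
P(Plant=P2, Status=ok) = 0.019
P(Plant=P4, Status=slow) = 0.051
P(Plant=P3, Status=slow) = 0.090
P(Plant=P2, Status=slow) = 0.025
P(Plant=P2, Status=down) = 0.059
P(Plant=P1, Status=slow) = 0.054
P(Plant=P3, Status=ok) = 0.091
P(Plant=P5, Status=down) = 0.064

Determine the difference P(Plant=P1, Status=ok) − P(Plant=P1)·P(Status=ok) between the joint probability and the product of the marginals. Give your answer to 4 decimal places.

P(Plant=P1) = 0.057 + 0.054 + 0.101 = 0.212.
P(Status=ok) = 0.057 + 0.019 + 0.091 + 0.062 + 0.082 = 0.311.
P(Plant=P1, Status=ok) − P(Plant=P1)P(Status=ok) = 0.057 − 0.212×0.311 = -0.0089.

-0.0089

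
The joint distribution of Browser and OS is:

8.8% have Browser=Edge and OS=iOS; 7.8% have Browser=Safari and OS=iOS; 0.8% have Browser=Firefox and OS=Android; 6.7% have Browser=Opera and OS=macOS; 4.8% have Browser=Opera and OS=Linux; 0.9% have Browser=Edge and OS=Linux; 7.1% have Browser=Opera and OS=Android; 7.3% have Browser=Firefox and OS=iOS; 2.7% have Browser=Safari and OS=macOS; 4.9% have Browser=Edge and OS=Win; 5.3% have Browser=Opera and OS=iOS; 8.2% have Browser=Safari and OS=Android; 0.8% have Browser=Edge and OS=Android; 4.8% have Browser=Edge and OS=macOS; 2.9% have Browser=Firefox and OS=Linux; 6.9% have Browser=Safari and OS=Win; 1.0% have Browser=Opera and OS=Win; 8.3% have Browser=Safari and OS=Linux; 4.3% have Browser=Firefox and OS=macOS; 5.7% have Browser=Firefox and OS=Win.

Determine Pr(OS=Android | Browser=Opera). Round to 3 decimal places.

0.285

P(Browser=Opera) = 0.010 + 0.067 + 0.048 + 0.053 + 0.071 = 0.249.
P(OS=Android | Browser=Opera) = 0.071/0.249 = 0.285.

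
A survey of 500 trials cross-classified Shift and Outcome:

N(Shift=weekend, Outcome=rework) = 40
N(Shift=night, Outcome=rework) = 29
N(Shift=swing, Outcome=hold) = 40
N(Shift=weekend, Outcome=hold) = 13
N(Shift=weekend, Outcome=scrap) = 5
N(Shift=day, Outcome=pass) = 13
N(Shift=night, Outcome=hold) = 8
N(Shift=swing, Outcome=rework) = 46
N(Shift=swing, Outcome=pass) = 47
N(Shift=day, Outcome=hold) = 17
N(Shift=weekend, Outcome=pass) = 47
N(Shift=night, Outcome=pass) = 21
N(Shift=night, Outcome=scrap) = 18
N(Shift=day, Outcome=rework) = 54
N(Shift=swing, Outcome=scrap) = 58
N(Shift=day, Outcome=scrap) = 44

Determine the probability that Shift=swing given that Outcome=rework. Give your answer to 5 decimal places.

Total with Outcome=rework: 54 + 46 + 29 + 40 = 169.
P(Shift=swing | Outcome=rework) = 46/169 = 0.27219.

0.27219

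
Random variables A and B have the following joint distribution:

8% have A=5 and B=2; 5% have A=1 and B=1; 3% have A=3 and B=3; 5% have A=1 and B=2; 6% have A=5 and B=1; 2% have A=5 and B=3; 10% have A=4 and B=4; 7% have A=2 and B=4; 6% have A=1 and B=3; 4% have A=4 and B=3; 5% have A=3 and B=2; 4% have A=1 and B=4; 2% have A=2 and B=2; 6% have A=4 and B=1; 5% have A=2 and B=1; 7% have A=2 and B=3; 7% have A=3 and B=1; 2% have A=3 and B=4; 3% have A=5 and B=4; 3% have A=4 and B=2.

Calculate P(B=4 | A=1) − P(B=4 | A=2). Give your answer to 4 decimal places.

-0.1333

P(A=1) = 0.05 + 0.05 + 0.06 + 0.04 = 0.20; P(B=4 | A=1) = 0.04/0.20 = 0.20000.
P(A=2) = 0.05 + 0.02 + 0.07 + 0.07 = 0.21; P(B=4 | A=2) = 0.07/0.21 = 0.33333.
Difference = -0.1333.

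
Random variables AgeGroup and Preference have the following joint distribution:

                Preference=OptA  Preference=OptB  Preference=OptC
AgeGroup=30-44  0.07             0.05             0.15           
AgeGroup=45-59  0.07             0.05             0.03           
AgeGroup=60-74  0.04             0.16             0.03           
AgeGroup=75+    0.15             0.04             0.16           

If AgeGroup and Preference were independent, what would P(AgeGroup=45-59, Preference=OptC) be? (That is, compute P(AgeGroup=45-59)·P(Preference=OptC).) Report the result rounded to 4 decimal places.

0.0555

P(AgeGroup=45-59) = 0.07 + 0.05 + 0.03 = 0.15.
P(Preference=OptC) = 0.15 + 0.03 + 0.03 + 0.16 = 0.37.
Product: 0.15 × 0.37 = 0.0555.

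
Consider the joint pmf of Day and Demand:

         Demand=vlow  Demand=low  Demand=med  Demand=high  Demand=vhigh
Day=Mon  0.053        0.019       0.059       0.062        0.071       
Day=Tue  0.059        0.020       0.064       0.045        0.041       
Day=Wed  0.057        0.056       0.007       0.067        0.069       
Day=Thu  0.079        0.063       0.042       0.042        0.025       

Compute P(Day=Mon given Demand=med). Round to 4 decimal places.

0.3430

P(Demand=med) = 0.059 + 0.064 + 0.007 + 0.042 = 0.172.
P(Day=Mon | Demand=med) = 0.059/0.172 = 0.3430.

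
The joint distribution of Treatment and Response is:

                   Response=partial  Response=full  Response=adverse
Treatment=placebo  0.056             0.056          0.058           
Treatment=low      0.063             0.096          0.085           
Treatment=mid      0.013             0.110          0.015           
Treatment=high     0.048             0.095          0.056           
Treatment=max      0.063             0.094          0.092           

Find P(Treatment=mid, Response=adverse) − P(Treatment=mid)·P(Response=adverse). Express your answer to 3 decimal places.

P(Treatment=mid) = 0.013 + 0.110 + 0.015 = 0.138.
P(Response=adverse) = 0.058 + 0.085 + 0.015 + 0.056 + 0.092 = 0.306.
P(Treatment=mid, Response=adverse) − P(Treatment=mid)P(Response=adverse) = 0.015 − 0.138×0.306 = -0.027.

-0.027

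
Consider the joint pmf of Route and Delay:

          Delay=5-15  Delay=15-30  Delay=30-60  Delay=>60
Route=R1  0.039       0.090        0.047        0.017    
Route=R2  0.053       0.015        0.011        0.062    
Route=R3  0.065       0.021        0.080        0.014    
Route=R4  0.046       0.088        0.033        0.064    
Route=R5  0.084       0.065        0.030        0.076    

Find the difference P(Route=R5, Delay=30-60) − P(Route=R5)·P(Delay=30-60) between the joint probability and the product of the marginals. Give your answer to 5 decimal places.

P(Route=R5) = 0.084 + 0.065 + 0.030 + 0.076 = 0.255.
P(Delay=30-60) = 0.047 + 0.011 + 0.080 + 0.033 + 0.030 = 0.201.
P(Route=R5, Delay=30-60) − P(Route=R5)P(Delay=30-60) = 0.030 − 0.255×0.201 = -0.02126.

-0.02126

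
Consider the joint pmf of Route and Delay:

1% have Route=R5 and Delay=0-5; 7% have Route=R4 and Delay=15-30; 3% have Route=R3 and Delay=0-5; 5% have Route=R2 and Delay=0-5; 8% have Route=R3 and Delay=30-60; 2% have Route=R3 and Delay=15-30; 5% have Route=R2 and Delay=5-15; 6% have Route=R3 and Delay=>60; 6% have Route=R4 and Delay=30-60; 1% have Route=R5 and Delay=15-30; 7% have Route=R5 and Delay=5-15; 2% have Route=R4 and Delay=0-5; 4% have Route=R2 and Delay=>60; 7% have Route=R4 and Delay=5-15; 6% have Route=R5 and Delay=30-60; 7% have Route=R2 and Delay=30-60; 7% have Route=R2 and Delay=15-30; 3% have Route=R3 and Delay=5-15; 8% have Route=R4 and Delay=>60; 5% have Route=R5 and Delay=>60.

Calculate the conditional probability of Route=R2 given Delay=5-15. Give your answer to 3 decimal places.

0.227

P(Delay=5-15) = 0.05 + 0.03 + 0.07 + 0.07 = 0.22.
P(Route=R2 | Delay=5-15) = 0.05/0.22 = 0.227.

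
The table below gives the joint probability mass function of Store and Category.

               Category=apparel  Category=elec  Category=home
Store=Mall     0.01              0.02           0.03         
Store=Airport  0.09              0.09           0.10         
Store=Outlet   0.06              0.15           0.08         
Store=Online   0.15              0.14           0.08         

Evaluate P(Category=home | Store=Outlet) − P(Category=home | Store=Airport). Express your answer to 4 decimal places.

-0.0813

P(Store=Outlet) = 0.06 + 0.15 + 0.08 = 0.29; P(Category=home | Store=Outlet) = 0.08/0.29 = 0.27586.
P(Store=Airport) = 0.09 + 0.09 + 0.10 = 0.28; P(Category=home | Store=Airport) = 0.10/0.28 = 0.35714.
Difference = -0.0813.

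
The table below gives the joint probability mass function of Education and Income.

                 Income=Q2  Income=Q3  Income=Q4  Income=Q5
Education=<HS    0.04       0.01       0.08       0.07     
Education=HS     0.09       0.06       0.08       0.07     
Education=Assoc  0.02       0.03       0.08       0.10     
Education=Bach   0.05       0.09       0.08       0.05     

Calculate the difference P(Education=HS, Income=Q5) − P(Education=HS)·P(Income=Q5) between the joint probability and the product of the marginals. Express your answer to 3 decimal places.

P(Education=HS) = 0.09 + 0.06 + 0.08 + 0.07 = 0.30.
P(Income=Q5) = 0.07 + 0.07 + 0.10 + 0.05 = 0.29.
P(Education=HS, Income=Q5) − P(Education=HS)P(Income=Q5) = 0.07 − 0.30×0.29 = -0.017.

-0.017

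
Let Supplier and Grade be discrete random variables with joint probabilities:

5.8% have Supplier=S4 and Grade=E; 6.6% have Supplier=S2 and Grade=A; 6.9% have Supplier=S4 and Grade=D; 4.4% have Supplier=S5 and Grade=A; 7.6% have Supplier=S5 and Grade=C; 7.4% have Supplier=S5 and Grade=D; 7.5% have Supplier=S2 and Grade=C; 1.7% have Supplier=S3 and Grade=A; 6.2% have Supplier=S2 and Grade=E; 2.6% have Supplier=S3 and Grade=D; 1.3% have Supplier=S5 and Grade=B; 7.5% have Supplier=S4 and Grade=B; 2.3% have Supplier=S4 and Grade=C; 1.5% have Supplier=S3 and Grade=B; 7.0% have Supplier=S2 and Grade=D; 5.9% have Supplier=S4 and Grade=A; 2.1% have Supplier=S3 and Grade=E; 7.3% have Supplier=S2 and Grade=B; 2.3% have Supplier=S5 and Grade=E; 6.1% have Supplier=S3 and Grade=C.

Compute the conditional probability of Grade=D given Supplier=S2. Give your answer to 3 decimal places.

P(Supplier=S2) = 0.066 + 0.073 + 0.075 + 0.070 + 0.062 = 0.346.
P(Grade=D | Supplier=S2) = 0.070/0.346 = 0.202.

0.202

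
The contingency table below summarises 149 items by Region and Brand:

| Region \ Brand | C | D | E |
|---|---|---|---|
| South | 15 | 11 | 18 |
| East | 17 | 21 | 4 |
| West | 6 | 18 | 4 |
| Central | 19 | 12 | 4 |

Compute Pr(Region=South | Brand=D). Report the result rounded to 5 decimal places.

Total with Brand=D: 11 + 21 + 18 + 12 = 62.
P(Region=South | Brand=D) = 11/62 = 0.17742.

0.17742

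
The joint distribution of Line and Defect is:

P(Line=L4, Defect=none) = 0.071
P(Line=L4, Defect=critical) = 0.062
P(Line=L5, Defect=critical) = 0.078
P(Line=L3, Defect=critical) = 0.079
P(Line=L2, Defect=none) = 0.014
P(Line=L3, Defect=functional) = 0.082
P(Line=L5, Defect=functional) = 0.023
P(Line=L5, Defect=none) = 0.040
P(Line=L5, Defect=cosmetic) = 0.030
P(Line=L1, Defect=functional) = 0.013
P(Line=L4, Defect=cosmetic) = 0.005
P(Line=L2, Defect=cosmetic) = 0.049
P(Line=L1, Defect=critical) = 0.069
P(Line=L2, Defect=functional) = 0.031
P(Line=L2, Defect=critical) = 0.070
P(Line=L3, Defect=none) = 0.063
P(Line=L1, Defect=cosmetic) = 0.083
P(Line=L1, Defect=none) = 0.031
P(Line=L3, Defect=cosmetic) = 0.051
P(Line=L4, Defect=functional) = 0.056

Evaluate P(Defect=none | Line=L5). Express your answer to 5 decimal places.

0.23392

P(Line=L5) = 0.040 + 0.030 + 0.023 + 0.078 = 0.171.
P(Defect=none | Line=L5) = 0.040/0.171 = 0.23392.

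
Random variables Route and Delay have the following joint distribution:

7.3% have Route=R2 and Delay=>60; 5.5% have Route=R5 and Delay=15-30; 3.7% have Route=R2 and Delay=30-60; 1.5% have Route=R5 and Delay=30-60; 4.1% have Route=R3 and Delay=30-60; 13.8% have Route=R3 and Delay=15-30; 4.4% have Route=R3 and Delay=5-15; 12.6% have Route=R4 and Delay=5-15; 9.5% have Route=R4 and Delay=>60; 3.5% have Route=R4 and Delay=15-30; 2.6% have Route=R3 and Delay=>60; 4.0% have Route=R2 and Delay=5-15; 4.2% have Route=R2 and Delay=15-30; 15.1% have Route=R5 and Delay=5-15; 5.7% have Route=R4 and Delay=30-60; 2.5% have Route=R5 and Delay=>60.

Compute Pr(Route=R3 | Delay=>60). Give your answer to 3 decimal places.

P(Delay=>60) = 0.073 + 0.026 + 0.095 + 0.025 = 0.219.
P(Route=R3 | Delay=>60) = 0.026/0.219 = 0.119.

0.119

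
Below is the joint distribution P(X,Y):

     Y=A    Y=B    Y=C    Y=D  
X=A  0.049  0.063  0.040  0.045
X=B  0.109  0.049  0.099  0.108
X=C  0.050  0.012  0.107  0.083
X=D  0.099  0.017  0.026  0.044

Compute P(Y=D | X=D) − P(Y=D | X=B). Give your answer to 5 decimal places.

P(X=D) = 0.099 + 0.017 + 0.026 + 0.044 = 0.186; P(Y=D | X=D) = 0.044/0.186 = 0.236559.
P(X=B) = 0.109 + 0.049 + 0.099 + 0.108 = 0.365; P(Y=D | X=B) = 0.108/0.365 = 0.295890.
Difference = -0.05933.

-0.05933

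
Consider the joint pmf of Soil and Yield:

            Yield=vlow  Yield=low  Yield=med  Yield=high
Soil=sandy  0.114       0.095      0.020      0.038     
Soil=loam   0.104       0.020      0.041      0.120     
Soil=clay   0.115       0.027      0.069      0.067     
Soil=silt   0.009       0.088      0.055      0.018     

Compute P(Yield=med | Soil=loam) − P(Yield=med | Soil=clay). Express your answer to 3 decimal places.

-0.104

P(Soil=loam) = 0.104 + 0.020 + 0.041 + 0.120 = 0.285; P(Yield=med | Soil=loam) = 0.041/0.285 = 0.1439.
P(Soil=clay) = 0.115 + 0.027 + 0.069 + 0.067 = 0.278; P(Yield=med | Soil=clay) = 0.069/0.278 = 0.2482.
Difference = -0.104.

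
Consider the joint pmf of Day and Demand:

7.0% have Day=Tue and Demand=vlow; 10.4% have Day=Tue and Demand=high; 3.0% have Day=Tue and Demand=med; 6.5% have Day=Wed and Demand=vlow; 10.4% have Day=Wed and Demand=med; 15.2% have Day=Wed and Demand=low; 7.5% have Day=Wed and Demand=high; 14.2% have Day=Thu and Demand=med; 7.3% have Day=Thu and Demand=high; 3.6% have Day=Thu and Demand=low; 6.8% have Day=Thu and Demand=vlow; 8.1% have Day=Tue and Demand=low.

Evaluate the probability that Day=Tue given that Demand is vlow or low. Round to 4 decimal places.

P(Demand=vlow) = 0.070 + 0.065 + 0.068 = 0.203.
P(Demand=low) = 0.081 + 0.152 + 0.036 = 0.269.
P(Demand ∈ {vlow, low}) = 0.203 + 0.269 = 0.472; P(Day=Tue, Demand ∈ {vlow, low}) = 0.070 + 0.081 = 0.151.
P(Day=Tue | Demand ∈ {vlow, low}) = 0.151/0.472 = 0.3199.

0.3199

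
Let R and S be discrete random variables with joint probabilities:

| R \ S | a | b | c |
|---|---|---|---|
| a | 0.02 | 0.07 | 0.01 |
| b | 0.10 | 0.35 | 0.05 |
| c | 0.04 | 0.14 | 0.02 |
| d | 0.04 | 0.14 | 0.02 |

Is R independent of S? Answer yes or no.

yes

Every cell satisfies P(R,S) = P(R)·P(S). For instance P(R=b) = 0.50, P(S=b) = 0.70, and 0.50×0.70 = 0.35 matches the joint entry. So R and S are independent.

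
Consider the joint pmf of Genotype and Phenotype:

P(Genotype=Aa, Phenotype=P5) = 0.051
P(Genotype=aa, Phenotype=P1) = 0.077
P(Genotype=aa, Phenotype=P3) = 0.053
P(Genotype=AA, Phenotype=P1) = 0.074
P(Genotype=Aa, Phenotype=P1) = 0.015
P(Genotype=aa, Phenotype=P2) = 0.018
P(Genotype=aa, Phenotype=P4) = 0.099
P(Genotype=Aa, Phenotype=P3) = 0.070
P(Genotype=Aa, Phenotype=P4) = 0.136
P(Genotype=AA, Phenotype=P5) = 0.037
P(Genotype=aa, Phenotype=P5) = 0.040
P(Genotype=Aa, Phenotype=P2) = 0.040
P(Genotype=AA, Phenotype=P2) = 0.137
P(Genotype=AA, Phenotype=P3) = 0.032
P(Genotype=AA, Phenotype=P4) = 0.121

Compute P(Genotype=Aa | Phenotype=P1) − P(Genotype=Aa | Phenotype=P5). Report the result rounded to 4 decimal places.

-0.3081

P(Phenotype=P1) = 0.074 + 0.015 + 0.077 = 0.166; P(Genotype=Aa | Phenotype=P1) = 0.015/0.166 = 0.09036.
P(Phenotype=P5) = 0.037 + 0.051 + 0.040 = 0.128; P(Genotype=Aa | Phenotype=P5) = 0.051/0.128 = 0.39844.
Difference = -0.3081.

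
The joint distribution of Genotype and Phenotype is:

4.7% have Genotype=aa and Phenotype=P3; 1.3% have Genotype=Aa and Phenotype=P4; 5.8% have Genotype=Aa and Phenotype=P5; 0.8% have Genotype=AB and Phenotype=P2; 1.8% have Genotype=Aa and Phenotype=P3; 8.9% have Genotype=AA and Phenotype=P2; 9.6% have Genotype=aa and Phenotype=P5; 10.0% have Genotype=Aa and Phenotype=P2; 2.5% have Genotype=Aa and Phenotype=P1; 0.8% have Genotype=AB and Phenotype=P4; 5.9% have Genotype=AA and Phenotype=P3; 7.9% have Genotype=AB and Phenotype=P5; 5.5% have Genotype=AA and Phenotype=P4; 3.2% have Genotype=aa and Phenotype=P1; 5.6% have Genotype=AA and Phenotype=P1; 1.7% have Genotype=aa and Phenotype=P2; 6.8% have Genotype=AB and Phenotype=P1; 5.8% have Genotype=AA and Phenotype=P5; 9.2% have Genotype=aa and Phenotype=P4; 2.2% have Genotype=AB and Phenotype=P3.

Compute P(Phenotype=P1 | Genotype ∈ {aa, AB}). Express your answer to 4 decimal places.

0.2132

P(Genotype=aa) = 0.032 + 0.017 + 0.047 + 0.092 + 0.096 = 0.284.
P(Genotype=AB) = 0.068 + 0.008 + 0.022 + 0.008 + 0.079 = 0.185.
P(Genotype ∈ {aa, AB}) = 0.284 + 0.185 = 0.469; P(Phenotype=P1, Genotype ∈ {aa, AB}) = 0.032 + 0.068 = 0.100.
P(Phenotype=P1 | Genotype ∈ {aa, AB}) = 0.100/0.469 = 0.2132.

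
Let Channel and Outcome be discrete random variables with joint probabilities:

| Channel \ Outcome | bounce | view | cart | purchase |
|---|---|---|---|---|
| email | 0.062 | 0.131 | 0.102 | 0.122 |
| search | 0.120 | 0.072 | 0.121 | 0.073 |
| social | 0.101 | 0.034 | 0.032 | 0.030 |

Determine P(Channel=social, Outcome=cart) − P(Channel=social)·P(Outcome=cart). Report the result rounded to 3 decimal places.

P(Channel=social) = 0.101 + 0.034 + 0.032 + 0.030 = 0.197.
P(Outcome=cart) = 0.102 + 0.121 + 0.032 = 0.255.
P(Channel=social, Outcome=cart) − P(Channel=social)P(Outcome=cart) = 0.032 − 0.197×0.255 = -0.018.

-0.018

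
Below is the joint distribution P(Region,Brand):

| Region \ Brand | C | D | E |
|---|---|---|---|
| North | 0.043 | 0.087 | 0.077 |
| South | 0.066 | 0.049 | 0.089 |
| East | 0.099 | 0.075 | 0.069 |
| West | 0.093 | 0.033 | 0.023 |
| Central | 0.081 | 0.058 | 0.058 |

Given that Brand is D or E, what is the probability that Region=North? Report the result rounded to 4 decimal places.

0.2654

P(Brand=D) = 0.087 + 0.049 + 0.075 + 0.033 + 0.058 = 0.302.
P(Brand=E) = 0.077 + 0.089 + 0.069 + 0.023 + 0.058 = 0.316.
P(Brand ∈ {D, E}) = 0.302 + 0.316 = 0.618; P(Region=North, Brand ∈ {D, E}) = 0.087 + 0.077 = 0.164.
P(Region=North | Brand ∈ {D, E}) = 0.164/0.618 = 0.2654.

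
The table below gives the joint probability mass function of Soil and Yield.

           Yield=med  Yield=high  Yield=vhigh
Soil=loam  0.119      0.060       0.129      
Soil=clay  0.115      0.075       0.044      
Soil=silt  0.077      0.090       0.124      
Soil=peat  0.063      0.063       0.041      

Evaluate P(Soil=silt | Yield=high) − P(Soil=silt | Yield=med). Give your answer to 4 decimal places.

P(Yield=high) = 0.060 + 0.075 + 0.090 + 0.063 = 0.288; P(Soil=silt | Yield=high) = 0.090/0.288 = 0.31250.
P(Yield=med) = 0.119 + 0.115 + 0.077 + 0.063 = 0.374; P(Soil=silt | Yield=med) = 0.077/0.374 = 0.20588.
Difference = 0.1066.

0.1066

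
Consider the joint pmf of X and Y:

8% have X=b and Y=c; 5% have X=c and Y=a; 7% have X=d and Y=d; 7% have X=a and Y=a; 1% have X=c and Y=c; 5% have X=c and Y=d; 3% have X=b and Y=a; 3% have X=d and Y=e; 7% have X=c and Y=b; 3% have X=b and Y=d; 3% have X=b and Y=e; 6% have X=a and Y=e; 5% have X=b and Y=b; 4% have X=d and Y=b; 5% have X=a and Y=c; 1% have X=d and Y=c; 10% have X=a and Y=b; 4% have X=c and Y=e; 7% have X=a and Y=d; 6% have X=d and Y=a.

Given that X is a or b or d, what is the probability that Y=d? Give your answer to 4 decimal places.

P(X=a) = 0.07 + 0.10 + 0.05 + 0.07 + 0.06 = 0.35.
P(X=b) = 0.03 + 0.05 + 0.08 + 0.03 + 0.03 = 0.22.
P(X=d) = 0.06 + 0.04 + 0.01 + 0.07 + 0.03 = 0.21.
P(X ∈ {a, b, d}) = 0.35 + 0.22 + 0.21 = 0.78; P(Y=d, X ∈ {a, b, d}) = 0.07 + 0.03 + 0.07 = 0.17.
P(Y=d | X ∈ {a, b, d}) = 0.17/0.78 = 0.2179.

0.2179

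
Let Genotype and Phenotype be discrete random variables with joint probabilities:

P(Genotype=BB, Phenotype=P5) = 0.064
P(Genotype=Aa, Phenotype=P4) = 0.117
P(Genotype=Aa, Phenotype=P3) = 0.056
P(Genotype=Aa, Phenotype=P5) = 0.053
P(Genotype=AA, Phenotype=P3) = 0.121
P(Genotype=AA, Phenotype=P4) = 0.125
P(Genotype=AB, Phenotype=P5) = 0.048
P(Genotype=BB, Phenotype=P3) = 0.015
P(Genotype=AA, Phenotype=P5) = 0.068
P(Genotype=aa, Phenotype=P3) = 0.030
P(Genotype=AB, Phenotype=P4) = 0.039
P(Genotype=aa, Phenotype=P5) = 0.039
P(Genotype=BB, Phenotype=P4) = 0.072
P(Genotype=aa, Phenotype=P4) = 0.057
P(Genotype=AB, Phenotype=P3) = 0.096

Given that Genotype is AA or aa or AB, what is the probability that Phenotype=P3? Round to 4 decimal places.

0.3965

P(Genotype=AA) = 0.121 + 0.125 + 0.068 = 0.314.
P(Genotype=aa) = 0.030 + 0.057 + 0.039 = 0.126.
P(Genotype=AB) = 0.096 + 0.039 + 0.048 = 0.183.
P(Genotype ∈ {AA, aa, AB}) = 0.314 + 0.126 + 0.183 = 0.623; P(Phenotype=P3, Genotype ∈ {AA, aa, AB}) = 0.121 + 0.030 + 0.096 = 0.247.
P(Phenotype=P3 | Genotype ∈ {AA, aa, AB}) = 0.247/0.623 = 0.3965.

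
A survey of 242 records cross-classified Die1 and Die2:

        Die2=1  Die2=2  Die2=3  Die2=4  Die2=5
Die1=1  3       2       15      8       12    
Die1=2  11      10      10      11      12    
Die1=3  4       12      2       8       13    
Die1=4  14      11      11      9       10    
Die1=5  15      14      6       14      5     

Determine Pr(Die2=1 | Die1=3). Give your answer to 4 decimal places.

Total with Die1=3: 4 + 12 + 2 + 8 + 13 = 39.
P(Die2=1 | Die1=3) = 4/39 = 0.1026.

0.1026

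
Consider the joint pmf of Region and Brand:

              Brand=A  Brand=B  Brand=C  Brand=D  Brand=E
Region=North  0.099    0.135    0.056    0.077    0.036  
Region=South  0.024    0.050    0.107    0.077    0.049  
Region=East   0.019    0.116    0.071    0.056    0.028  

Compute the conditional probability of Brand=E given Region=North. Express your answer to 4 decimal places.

P(Region=North) = 0.099 + 0.135 + 0.056 + 0.077 + 0.036 = 0.403.
P(Brand=E | Region=North) = 0.036/0.403 = 0.0893.

0.0893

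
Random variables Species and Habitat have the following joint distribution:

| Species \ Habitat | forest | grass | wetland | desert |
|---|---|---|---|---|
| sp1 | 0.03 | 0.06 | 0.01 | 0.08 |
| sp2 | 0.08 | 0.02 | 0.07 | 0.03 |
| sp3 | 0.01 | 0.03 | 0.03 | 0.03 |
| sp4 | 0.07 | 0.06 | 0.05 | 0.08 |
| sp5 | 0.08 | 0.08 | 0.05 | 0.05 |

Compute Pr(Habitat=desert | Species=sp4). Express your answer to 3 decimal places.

0.308

P(Species=sp4) = 0.07 + 0.06 + 0.05 + 0.08 = 0.26.
P(Habitat=desert | Species=sp4) = 0.08/0.26 = 0.308.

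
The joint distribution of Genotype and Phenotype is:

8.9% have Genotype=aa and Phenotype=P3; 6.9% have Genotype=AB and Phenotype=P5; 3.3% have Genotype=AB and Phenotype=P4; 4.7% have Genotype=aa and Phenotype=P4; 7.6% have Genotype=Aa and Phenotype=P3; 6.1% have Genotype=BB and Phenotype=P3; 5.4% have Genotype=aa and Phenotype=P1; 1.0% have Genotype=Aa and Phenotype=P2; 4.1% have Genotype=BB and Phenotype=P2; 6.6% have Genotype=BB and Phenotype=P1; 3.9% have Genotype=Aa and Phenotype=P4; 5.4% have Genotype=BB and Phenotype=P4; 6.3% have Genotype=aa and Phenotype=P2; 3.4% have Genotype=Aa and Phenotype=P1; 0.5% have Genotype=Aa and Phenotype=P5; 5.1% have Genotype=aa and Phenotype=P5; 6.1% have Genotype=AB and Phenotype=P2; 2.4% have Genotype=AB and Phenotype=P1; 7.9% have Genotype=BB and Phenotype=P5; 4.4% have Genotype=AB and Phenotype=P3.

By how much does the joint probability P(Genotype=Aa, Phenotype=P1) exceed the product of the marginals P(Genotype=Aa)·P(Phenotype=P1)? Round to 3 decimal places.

0.005

P(Genotype=Aa) = 0.034 + 0.010 + 0.076 + 0.039 + 0.005 = 0.164.
P(Phenotype=P1) = 0.034 + 0.054 + 0.024 + 0.066 = 0.178.
P(Genotype=Aa, Phenotype=P1) − P(Genotype=Aa)P(Phenotype=P1) = 0.034 − 0.164×0.178 = 0.005.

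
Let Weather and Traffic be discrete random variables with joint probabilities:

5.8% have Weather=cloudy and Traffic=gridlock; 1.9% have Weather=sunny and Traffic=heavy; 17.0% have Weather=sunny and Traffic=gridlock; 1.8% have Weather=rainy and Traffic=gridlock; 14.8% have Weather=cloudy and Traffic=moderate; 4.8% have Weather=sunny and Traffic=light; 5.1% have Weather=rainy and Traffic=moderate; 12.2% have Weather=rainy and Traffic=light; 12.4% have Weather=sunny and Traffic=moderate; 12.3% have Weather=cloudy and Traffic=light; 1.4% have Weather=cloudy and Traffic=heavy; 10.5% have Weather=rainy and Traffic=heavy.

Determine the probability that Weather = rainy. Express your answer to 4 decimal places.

P(Weather=rainy) = 0.122 + 0.051 + 0.105 + 0.018 = 0.296.

0.2960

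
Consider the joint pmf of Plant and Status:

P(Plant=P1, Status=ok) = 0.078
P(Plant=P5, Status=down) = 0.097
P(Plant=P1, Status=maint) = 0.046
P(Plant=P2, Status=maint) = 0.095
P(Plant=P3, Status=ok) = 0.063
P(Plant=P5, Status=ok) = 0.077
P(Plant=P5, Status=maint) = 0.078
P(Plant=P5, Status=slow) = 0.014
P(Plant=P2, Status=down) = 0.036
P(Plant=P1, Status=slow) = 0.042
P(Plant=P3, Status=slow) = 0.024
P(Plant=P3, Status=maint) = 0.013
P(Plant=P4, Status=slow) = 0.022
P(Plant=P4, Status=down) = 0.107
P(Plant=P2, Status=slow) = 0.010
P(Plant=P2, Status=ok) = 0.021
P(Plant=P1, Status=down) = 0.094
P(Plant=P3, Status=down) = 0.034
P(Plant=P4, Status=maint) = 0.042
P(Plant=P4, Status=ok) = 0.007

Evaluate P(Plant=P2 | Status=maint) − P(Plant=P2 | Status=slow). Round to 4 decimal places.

P(Status=maint) = 0.046 + 0.095 + 0.013 + 0.042 + 0.078 = 0.274; P(Plant=P2 | Status=maint) = 0.095/0.274 = 0.34672.
P(Status=slow) = 0.042 + 0.010 + 0.024 + 0.022 + 0.014 = 0.112; P(Plant=P2 | Status=slow) = 0.010/0.112 = 0.08929.
Difference = 0.2574.

0.2574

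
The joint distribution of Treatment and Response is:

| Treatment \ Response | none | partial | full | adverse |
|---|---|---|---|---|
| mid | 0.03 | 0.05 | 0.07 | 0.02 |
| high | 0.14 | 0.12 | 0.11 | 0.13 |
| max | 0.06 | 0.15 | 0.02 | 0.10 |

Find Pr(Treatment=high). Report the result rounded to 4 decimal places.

0.5000

P(Treatment=high) = 0.14 + 0.12 + 0.11 + 0.13 = 0.50.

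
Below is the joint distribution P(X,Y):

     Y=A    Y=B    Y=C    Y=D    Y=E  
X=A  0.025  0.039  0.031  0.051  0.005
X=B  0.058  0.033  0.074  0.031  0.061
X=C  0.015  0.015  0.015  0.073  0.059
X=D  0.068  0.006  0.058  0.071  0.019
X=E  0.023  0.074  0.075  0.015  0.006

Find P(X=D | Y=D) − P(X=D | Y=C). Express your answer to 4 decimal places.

0.0654

P(Y=D) = 0.051 + 0.031 + 0.073 + 0.071 + 0.015 = 0.241; P(X=D | Y=D) = 0.071/0.241 = 0.29461.
P(Y=C) = 0.031 + 0.074 + 0.015 + 0.058 + 0.075 = 0.253; P(X=D | Y=C) = 0.058/0.253 = 0.22925.
Difference = 0.0654.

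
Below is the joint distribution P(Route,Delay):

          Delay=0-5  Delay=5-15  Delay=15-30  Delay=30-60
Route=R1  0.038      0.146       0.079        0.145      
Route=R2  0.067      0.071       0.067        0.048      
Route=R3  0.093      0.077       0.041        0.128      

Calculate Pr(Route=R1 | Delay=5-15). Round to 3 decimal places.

P(Delay=5-15) = 0.146 + 0.071 + 0.077 = 0.294.
P(Route=R1 | Delay=5-15) = 0.146/0.294 = 0.497.

0.497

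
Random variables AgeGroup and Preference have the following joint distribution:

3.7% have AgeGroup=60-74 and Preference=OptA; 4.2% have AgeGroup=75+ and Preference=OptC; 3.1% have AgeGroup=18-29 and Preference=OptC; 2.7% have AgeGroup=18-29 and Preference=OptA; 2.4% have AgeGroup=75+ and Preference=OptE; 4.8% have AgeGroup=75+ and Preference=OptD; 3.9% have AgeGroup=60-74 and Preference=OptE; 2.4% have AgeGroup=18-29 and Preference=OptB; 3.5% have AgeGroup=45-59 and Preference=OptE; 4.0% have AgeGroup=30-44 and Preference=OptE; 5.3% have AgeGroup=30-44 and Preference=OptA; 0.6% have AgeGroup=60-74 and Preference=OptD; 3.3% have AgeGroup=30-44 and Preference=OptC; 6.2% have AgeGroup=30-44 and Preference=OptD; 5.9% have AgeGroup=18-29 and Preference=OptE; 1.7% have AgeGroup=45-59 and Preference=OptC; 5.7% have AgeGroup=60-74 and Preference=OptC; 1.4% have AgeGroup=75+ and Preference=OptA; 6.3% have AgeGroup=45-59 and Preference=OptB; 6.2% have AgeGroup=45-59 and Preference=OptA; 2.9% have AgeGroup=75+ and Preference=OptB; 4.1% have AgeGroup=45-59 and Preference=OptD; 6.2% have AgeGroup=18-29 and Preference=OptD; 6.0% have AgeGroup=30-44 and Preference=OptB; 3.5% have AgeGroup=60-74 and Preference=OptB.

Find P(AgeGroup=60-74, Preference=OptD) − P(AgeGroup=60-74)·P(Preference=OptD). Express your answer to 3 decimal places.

P(AgeGroup=60-74) = 0.037 + 0.035 + 0.057 + 0.006 + 0.039 = 0.174.
P(Preference=OptD) = 0.062 + 0.062 + 0.041 + 0.006 + 0.048 = 0.219.
P(AgeGroup=60-74, Preference=OptD) − P(AgeGroup=60-74)P(Preference=OptD) = 0.006 − 0.174×0.219 = -0.032.

-0.032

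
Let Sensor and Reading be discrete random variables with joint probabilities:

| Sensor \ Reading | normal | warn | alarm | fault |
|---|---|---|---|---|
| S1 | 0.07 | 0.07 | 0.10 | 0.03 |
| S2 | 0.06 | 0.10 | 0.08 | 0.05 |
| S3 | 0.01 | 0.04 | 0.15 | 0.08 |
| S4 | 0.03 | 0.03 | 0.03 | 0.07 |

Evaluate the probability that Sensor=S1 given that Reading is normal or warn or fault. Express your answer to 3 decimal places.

0.266

P(Reading=normal) = 0.07 + 0.06 + 0.01 + 0.03 = 0.17.
P(Reading=warn) = 0.07 + 0.10 + 0.04 + 0.03 = 0.24.
P(Reading=fault) = 0.03 + 0.05 + 0.08 + 0.07 = 0.23.
P(Reading ∈ {normal, warn, fault}) = 0.17 + 0.24 + 0.23 = 0.64; P(Sensor=S1, Reading ∈ {normal, warn, fault}) = 0.07 + 0.07 + 0.03 = 0.17.
P(Sensor=S1 | Reading ∈ {normal, warn, fault}) = 0.17/0.64 = 0.266.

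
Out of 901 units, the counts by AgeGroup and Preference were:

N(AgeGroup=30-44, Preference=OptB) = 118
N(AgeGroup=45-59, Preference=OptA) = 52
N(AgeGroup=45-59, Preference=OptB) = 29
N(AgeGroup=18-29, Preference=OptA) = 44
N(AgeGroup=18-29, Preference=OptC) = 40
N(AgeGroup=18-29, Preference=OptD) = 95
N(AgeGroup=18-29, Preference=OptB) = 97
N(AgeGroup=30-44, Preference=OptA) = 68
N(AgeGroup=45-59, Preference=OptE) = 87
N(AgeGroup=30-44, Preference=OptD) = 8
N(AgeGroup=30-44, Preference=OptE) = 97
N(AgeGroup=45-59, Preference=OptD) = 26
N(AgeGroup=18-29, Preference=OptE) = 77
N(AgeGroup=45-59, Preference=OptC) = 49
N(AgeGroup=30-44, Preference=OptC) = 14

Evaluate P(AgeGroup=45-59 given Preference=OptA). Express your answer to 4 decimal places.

Total with Preference=OptA: 44 + 68 + 52 = 164.
P(AgeGroup=45-59 | Preference=OptA) = 52/164 = 0.3171.

0.3171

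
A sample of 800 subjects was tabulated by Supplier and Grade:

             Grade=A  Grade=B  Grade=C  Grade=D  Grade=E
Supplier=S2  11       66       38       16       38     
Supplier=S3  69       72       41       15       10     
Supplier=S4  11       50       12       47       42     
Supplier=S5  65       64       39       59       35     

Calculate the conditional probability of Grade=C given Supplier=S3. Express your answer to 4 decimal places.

Total with Supplier=S3: 69 + 72 + 41 + 15 + 10 = 207.
P(Grade=C | Supplier=S3) = 41/207 = 0.1981.

0.1981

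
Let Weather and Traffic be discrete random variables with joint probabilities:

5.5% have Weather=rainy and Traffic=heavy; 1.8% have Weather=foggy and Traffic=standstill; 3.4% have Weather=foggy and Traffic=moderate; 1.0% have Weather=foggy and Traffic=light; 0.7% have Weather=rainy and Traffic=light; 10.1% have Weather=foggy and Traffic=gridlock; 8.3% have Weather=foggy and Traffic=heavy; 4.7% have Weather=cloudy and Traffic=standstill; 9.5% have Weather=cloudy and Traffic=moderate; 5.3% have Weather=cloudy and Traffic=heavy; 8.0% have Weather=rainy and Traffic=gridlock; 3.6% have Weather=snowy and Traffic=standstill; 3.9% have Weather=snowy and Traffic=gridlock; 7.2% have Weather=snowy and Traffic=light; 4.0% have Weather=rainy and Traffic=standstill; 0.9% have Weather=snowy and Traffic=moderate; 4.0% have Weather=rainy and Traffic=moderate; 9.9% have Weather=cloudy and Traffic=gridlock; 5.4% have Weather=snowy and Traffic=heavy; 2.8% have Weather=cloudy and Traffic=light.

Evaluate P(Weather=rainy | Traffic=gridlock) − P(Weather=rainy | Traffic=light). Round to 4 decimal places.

P(Traffic=gridlock) = 0.099 + 0.080 + 0.039 + 0.101 = 0.319; P(Weather=rainy | Traffic=gridlock) = 0.080/0.319 = 0.25078.
P(Traffic=light) = 0.028 + 0.007 + 0.072 + 0.010 = 0.117; P(Weather=rainy | Traffic=light) = 0.007/0.117 = 0.05983.
Difference = 0.1910.

0.1910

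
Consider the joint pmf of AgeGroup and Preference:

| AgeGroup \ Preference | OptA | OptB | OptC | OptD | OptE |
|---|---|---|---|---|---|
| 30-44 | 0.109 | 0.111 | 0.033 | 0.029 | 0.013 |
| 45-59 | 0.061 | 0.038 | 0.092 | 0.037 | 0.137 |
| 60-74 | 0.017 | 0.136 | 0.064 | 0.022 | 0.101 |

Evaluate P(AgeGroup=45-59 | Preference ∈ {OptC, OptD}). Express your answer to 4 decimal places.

P(Preference=OptC) = 0.033 + 0.092 + 0.064 = 0.189.
P(Preference=OptD) = 0.029 + 0.037 + 0.022 = 0.088.
P(Preference ∈ {OptC, OptD}) = 0.189 + 0.088 = 0.277; P(AgeGroup=45-59, Preference ∈ {OptC, OptD}) = 0.092 + 0.037 = 0.129.
P(AgeGroup=45-59 | Preference ∈ {OptC, OptD}) = 0.129/0.277 = 0.4657.

0.4657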